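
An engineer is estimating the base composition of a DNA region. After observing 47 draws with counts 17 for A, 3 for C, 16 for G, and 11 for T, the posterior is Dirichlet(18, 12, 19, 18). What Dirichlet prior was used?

Dirichlet(1, 9, 3, 7)

For a Dirichlet(α) prior with multinomial counts c, the posterior is Dirichlet(α + c) componentwise.
Subtract each count from the matching posterior parameter: 18−17=1, 12−3=9, 19−16=3, 18−11=7.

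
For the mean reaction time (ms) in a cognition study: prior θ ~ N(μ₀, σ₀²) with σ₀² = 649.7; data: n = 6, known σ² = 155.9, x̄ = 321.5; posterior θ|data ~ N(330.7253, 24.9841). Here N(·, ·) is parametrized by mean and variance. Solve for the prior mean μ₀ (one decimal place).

With known observation variance, the Normal–Normal posterior has precision τ_n = τ₀ + n/σ² and mean μ_n = (τ₀μ₀ + (n/σ²)x̄)/τ_n.
Here τ₀ = 1/649.7 = 0.001539 and τ_data = 6/155.9 = 0.038486, so τ_n = 0.040025.
Rearranging for μ₀: μ₀ = (μ_n·τ_n − τ_data·x̄)/τ₀ = (330.7253·0.040025 − 0.038486·321.5) / 0.001539 = 0.864031/0.001539 ≈ 561.4.

μ₀ = 561.4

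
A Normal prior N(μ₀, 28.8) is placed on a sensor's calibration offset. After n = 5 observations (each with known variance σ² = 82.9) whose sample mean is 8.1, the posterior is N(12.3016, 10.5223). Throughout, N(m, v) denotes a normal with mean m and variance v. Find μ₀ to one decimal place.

The posterior mean is a precision-weighted average: μ_n = (τ₀μ₀ + τ_data·x̄)/(τ₀+τ_data), with τ₀=1/σ₀² and τ_data=n/σ².
Here τ₀ = 1/28.8 = 0.034722 and τ_data = 5/82.9 = 0.060314, so τ_n = 0.095036.
Rearranging for μ₀: μ₀ = (μ_n·τ_n − τ_data·x̄)/τ₀ = (12.3016·0.095036 − 0.060314·8.1) / 0.034722 = 0.680551/0.034722 ≈ 19.6.

μ₀ = 19.6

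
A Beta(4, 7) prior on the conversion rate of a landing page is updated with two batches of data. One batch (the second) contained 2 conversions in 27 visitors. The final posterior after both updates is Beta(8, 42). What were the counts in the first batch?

Sequential conjugate updates are equivalent to a single update on the pooled data, so total successes = posterior α − prior α and total failures = posterior β − prior β.
Total across both batches: 8−4=4 conversions, 42−7=35 bounces.
Subtract the second batch: 4−2=2 conversions and 35−25=10 bounces.

2 conversions and 10 bounces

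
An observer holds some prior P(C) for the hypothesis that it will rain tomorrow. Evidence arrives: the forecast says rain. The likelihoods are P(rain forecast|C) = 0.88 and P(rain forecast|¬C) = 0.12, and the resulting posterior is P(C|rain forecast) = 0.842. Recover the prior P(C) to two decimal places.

Bayes' rule in odds form gives O(C|E) = O(C)·[P(E|C)/P(E|¬C)], hence O(C) = O(C|E)/LR.
Posterior odds = 0.842/(1−0.842) = 5.3291. LR = 0.88/0.12 = 7.3333.
Prior odds = 5.3291/7.3333 = 0.7267, so P(C) = 0.7267/(1+0.7267) ≈ 0.42.

P(C) = 0.42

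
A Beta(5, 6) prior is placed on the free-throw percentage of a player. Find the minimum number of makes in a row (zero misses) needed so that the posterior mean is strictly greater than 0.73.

After k makes and 0 misses the posterior is Beta(5+k, 6), with mean (5+k)/(5+6+k).
Set (5+k)/(11+k) > 0.73 and solve: k > (0.73·11 − 5)/(1 − 0.73) = 11.222.
The smallest integer exceeding 11.222 is 12.

k = 12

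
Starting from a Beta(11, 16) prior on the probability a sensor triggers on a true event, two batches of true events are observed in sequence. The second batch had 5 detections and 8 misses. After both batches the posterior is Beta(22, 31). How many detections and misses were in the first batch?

Sequential conjugate updates are equivalent to a single update on the pooled data, so total successes = posterior α − prior α and total failures = posterior β − prior β.
Total across both batches: 22−11=11 detections, 31−16=15 misses.
Subtract the second batch: 11−5=6 detections and 15−8=7 misses.

6 detections and 7 misses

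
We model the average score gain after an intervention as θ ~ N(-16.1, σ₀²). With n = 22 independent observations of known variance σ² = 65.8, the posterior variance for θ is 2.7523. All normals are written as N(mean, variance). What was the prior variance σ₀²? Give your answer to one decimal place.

Posterior precision equals prior precision plus data precision: 1/σ_n² = 1/σ₀² + n/σ².
So 1/σ₀² = 1/2.7523 − 22/65.8 = 0.363332 − 0.334347 = 0.028985.
Hence σ₀² = 1/0.028985 ≈ 34.5.

σ₀² = 34.5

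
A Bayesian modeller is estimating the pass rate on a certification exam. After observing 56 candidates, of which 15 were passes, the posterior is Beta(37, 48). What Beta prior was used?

A Beta(α, β) prior with s successes and f failures in binomial data gives a Beta(α+s, β+f) posterior.
Subtract the data counts: 37−15=22, 48−41=7.

Beta(22, 7)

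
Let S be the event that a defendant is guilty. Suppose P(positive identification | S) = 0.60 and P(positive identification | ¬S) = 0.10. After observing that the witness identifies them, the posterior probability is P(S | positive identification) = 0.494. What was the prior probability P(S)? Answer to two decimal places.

P(S) = 0.14

Bayes' rule in odds form gives O(S|E) = O(S)·[P(E|S)/P(E|¬S)], hence O(S) = O(S|E)/LR.
Posterior odds = 0.494/(1−0.494) = 0.9763. LR = 0.60/0.10 = 6.0000.
Prior odds = 0.9763/6.0000 = 0.1627, so P(S) = 0.1627/(1+0.1627) ≈ 0.14.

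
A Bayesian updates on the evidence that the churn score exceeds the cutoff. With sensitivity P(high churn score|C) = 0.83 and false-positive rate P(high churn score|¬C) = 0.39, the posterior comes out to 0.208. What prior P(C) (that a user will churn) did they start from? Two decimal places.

P(C) = 0.11

In odds form, posterior odds = prior odds × likelihood ratio, so prior odds = posterior odds ÷ LR.
Posterior odds = 0.208/(1−0.208) = 0.2626. LR = 0.83/0.39 = 2.1282.
Prior odds = 0.2626/2.1282 = 0.1234, so P(C) = 0.1234/(1+0.1234) ≈ 0.11.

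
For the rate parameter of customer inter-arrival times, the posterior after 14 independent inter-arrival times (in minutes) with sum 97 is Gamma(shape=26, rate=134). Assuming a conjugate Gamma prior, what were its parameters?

Gamma(shape=12, rate=37)

Gamma–exponential conjugacy: posterior shape = α + n, posterior rate = β + Σtᵢ.
So α = 26 − 14 = 12 and β = 134 − 97 = 37.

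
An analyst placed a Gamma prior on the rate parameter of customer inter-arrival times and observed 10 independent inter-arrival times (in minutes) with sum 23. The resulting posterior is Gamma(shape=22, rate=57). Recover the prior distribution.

Gamma(shape=12, rate=34)

Gamma–exponential conjugacy: posterior shape = α + n, posterior rate = β + Σtᵢ.
So α = 22 − 10 = 12 and β = 57 − 23 = 34.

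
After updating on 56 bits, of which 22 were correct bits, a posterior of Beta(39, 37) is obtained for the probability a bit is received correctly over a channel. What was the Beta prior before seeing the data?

Under Beta–binomial conjugacy the posterior parameters are (a+s, b+f).
So a = 39 − 22 = 17 and b = 37 − 34 = 3.

Beta(17, 3)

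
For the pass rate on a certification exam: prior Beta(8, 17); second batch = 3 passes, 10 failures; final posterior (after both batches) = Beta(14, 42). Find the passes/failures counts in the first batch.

Because Beta–binomial updating is additive in the counts, the combined data contributed (α_post−α_prior, β_post−β_prior) successes and failures.
Total across both batches: 14−8=6 passes, 42−17=25 failures.
Subtract the second batch: 6−3=3 passes and 25−10=15 failures.

3 passes and 15 failures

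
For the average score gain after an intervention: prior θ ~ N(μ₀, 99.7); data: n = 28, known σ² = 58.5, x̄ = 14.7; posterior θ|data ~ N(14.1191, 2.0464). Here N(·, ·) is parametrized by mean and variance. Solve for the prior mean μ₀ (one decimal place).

μ₀ = -13.6

With known observation variance, the Normal–Normal posterior has precision τ_n = τ₀ + n/σ² and mean μ_n = (τ₀μ₀ + (n/σ²)x̄)/τ_n.
Here τ₀ = 1/99.7 = 0.010030 and τ_data = 28/58.5 = 0.478632, so τ_n = 0.488662.
Rearranging for μ₀: μ₀ = (μ_n·τ_n − τ_data·x̄)/τ₀ = (14.1191·0.488662 − 0.478632·14.7) / 0.010030 = -0.136423/0.010030 ≈ -13.6.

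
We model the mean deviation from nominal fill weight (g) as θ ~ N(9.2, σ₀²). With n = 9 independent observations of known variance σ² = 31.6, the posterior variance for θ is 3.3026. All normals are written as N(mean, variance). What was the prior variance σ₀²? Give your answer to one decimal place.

For the Normal–Normal model with known σ², precisions add: τ_n = τ₀ + n/σ².
So 1/σ₀² = 1/3.3026 − 9/31.6 = 0.302792 − 0.284810 = 0.017982.
Hence σ₀² = 1/0.017982 ≈ 55.6.

σ₀² = 55.6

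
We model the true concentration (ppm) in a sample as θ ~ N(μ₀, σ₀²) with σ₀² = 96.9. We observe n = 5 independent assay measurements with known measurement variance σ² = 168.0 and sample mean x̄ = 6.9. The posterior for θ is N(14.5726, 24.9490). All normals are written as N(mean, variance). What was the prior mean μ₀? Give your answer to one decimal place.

With known observation variance, the Normal–Normal posterior has precision τ_n = τ₀ + n/σ² and mean μ_n = (τ₀μ₀ + (n/σ²)x̄)/τ_n.
Here τ₀ = 1/96.9 = 0.010320 and τ_data = 5/168.0 = 0.029762, so τ_n = 0.040082.
Rearranging for μ₀: μ₀ = (μ_n·τ_n − τ_data·x̄)/τ₀ = (14.5726·0.040082 − 0.029762·6.9) / 0.010320 = 0.378741/0.010320 ≈ 36.7.

μ₀ = 36.7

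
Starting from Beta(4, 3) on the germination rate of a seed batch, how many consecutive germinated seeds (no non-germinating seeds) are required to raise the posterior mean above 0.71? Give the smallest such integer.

k = 4

After k germinated seeds and 0 non-germinating seeds the posterior is Beta(4+k, 3), with mean (4+k)/(4+3+k).
Set (4+k)/(7+k) > 0.71 and solve: k > (0.71·7 − 4)/(1 − 0.71) = 3.345.
The smallest integer exceeding 3.345 is 4.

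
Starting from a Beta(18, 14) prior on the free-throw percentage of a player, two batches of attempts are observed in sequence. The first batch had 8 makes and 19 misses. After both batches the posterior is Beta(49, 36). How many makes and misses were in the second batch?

Because Beta–binomial updating is additive in the counts, the combined data contributed (α_post−α_prior, β_post−β_prior) successes and failures.
Total across both batches: 49−18=31 makes, 36−14=22 misses.
Subtract the first batch: 31−8=23 makes and 22−19=3 misses.

23 makes and 3 misses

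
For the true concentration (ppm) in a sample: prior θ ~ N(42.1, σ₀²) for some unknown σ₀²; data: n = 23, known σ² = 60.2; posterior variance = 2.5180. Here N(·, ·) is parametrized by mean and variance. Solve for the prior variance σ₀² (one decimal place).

σ₀² = 66.3

Posterior precision equals prior precision plus data precision: 1/σ_n² = 1/σ₀² + n/σ².
So 1/σ₀² = 1/2.5180 − 23/60.2 = 0.397141 − 0.382060 = 0.015081.
Hence σ₀² = 1/0.015081 ≈ 66.3.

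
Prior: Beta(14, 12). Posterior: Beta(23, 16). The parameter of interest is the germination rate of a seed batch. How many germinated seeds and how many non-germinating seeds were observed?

9 germinated seeds and 4 non-germinating seeds

Under Beta–binomial conjugacy the posterior parameters are (a+s, b+f).
So s = 23 − 14 = 9 and f = 16 − 12 = 4.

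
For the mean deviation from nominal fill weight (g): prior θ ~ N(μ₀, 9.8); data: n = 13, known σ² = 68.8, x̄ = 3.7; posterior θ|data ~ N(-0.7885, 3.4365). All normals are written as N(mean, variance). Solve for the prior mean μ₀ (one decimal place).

μ₀ = -9.1

The posterior mean is a precision-weighted average: μ_n = (τ₀μ₀ + τ_data·x̄)/(τ₀+τ_data), with τ₀=1/σ₀² and τ_data=n/σ².
Here τ₀ = 1/9.8 = 0.102041 and τ_data = 13/68.8 = 0.188953, so τ_n = 0.290994.
Rearranging for μ₀: μ₀ = (μ_n·τ_n − τ_data·x̄)/τ₀ = (-0.7885·0.290994 − 0.188953·3.7) / 0.102041 = -0.928575/0.102041 ≈ -9.1.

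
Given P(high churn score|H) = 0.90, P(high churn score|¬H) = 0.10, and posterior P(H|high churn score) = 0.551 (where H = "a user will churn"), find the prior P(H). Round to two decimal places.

Bayes' rule in odds form gives O(H|E) = O(H)·[P(E|H)/P(E|¬H)], hence O(H) = O(H|E)/LR.
Posterior odds = 0.551/(1−0.551) = 1.2272. LR = 0.90/0.10 = 9.0000.
Prior odds = 1.2272/9.0000 = 0.1364, so P(H) = 0.1364/(1+0.1364) ≈ 0.12.

P(H) = 0.12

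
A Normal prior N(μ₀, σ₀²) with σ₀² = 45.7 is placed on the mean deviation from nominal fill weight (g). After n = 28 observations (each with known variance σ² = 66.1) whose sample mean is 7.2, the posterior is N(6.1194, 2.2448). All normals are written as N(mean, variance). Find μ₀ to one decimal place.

With known observation variance, the Normal–Normal posterior has precision τ_n = τ₀ + n/σ² and mean μ_n = (τ₀μ₀ + (n/σ²)x̄)/τ_n.
Here τ₀ = 1/45.7 = 0.021882 and τ_data = 28/66.1 = 0.423601, so τ_n = 0.445483.
Rearranging for μ₀: μ₀ = (μ_n·τ_n − τ_data·x̄)/τ₀ = (6.1194·0.445483 − 0.423601·7.2) / 0.021882 = -0.323839/0.021882 ≈ -14.8.

μ₀ = -14.8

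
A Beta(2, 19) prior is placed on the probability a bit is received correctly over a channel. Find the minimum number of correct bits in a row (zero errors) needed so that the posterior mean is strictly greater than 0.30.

k = 7

After k correct bits and 0 errors the posterior is Beta(2+k, 19), with mean (2+k)/(2+19+k).
Set (2+k)/(21+k) > 0.30 and solve: k > (0.30·21 − 2)/(1 − 0.30) = 6.143.
The smallest integer exceeding 6.143 is 7, and checking k=7: (9)/(28) = 0.3214 > 0.30.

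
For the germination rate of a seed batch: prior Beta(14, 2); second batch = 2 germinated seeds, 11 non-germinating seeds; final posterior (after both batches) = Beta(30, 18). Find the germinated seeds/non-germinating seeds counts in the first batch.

14 germinated seeds and 5 non-germinating seeds

Sequential conjugate updates are equivalent to a single update on the pooled data, so total successes = posterior α − prior α and total failures = posterior β − prior β.
Total across both batches: 30−14=16 germinated seeds, 18−2=16 non-germinating seeds.
Subtract the second batch: 16−2=14 germinated seeds and 16−11=5 non-germinating seeds.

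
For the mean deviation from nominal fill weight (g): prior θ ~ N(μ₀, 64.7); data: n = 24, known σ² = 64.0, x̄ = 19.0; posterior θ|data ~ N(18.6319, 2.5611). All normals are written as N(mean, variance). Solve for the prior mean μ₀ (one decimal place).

With known observation variance, the Normal–Normal posterior has precision τ_n = τ₀ + n/σ² and mean μ_n = (τ₀μ₀ + (n/σ²)x̄)/τ_n.
Here τ₀ = 1/64.7 = 0.015456 and τ_data = 24/64.0 = 0.375000, so τ_n = 0.390456.
Rearranging for μ₀: μ₀ = (μ_n·τ_n − τ_data·x̄)/τ₀ = (18.6319·0.390456 − 0.375000·19.0) / 0.015456 = 0.149937/0.015456 ≈ 9.7.

μ₀ = 9.7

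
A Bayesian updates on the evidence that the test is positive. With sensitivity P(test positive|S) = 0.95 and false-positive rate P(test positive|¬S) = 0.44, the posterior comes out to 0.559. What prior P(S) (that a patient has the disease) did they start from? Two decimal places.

P(S) = 0.37

In odds form, posterior odds = prior odds × likelihood ratio, so prior odds = posterior odds ÷ LR.
Posterior odds = 0.559/(1−0.559) = 1.2676. LR = 0.95/0.44 = 2.1591.
Prior odds = 1.2676/2.1591 = 0.5871, so P(S) = 0.5871/(1+0.5871) ≈ 0.37.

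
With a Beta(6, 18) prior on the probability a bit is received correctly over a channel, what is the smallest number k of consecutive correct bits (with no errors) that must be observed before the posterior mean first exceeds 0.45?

k = 9

After k correct bits and 0 errors the posterior is Beta(6+k, 18), with mean (6+k)/(6+18+k).
Set (6+k)/(24+k) > 0.45 and solve: k > (0.45·24 − 6)/(1 − 0.45) = 8.727.
The smallest integer exceeding 8.727 is 9.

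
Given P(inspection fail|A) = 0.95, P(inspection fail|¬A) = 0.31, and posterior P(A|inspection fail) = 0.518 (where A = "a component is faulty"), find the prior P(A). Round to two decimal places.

Bayes' rule in odds form gives O(A|E) = O(A)·[P(E|A)/P(E|¬A)], hence O(A) = O(A|E)/LR.
Posterior odds = 0.518/(1−0.518) = 1.0747. LR = 0.95/0.31 = 3.0645.
Prior odds = 1.0747/3.0645 = 0.3507, so P(A) = 0.3507/(1+0.3507) ≈ 0.26.

P(A) = 0.26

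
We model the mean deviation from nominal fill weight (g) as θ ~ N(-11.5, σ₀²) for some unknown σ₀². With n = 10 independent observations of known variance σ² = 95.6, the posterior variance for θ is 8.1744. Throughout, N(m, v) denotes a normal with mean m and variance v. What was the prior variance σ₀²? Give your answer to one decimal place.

For the Normal–Normal model with known σ², precisions add: τ_n = τ₀ + n/σ².
So 1/σ₀² = 1/8.1744 − 10/95.6 = 0.122333 − 0.104603 = 0.017730.
Hence σ₀² = 1/0.017730 ≈ 56.4.

σ₀² = 56.4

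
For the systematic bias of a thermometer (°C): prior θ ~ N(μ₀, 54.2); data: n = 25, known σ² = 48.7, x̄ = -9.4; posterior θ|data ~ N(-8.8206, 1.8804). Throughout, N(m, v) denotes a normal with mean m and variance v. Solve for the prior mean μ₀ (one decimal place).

μ₀ = 7.3

The posterior mean is a precision-weighted average: μ_n = (τ₀μ₀ + τ_data·x̄)/(τ₀+τ_data), with τ₀=1/σ₀² and τ_data=n/σ².
Here τ₀ = 1/54.2 = 0.018450 and τ_data = 25/48.7 = 0.513347, so τ_n = 0.531797.
Rearranging for μ₀: μ₀ = (μ_n·τ_n − τ_data·x̄)/τ₀ = (-8.8206·0.531797 − 0.513347·-9.4) / 0.018450 = 0.134693/0.018450 ≈ 7.3.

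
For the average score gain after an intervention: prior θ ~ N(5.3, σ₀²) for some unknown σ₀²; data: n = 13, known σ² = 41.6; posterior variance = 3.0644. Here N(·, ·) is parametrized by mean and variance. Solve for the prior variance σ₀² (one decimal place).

Posterior precision equals prior precision plus data precision: 1/σ_n² = 1/σ₀² + n/σ².
So 1/σ₀² = 1/3.0644 − 13/41.6 = 0.326328 − 0.312500 = 0.013828.
Hence σ₀² = 1/0.013828 ≈ 72.3.

σ₀² = 72.3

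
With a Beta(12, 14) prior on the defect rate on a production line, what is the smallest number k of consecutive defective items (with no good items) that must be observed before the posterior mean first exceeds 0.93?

After k defective items and 0 good items the posterior is Beta(12+k, 14), with mean (12+k)/(12+14+k).
Set (12+k)/(26+k) > 0.93 and solve: k > (0.93·26 − 12)/(1 − 0.93) = 174.000.
The smallest integer exceeding 174.000 is 175, and checking k=175: (187)/(201) = 0.9303 > 0.93.

k = 175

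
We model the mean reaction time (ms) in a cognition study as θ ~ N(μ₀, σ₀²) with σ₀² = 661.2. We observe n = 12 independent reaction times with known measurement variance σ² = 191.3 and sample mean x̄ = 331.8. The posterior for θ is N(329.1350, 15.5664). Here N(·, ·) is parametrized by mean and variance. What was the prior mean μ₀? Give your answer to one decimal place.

μ₀ = 218.6

The posterior mean is a precision-weighted average: μ_n = (τ₀μ₀ + τ_data·x̄)/(τ₀+τ_data), with τ₀=1/σ₀² and τ_data=n/σ².
Here τ₀ = 1/661.2 = 0.001512 and τ_data = 12/191.3 = 0.062729, so τ_n = 0.064241.
Rearranging for μ₀: μ₀ = (μ_n·τ_n − τ_data·x̄)/τ₀ = (329.1350·0.064241 − 0.062729·331.8) / 0.001512 = 0.330479/0.001512 ≈ 218.6.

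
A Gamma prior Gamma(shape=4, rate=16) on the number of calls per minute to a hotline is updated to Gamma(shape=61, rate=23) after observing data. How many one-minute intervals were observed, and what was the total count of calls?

n = 7 one-minute intervals with total 57 calls

A Gamma(α, β) prior (rate parametrization) on a Poisson rate with n observations summing to S gives posterior Gamma(α+S, β+n).
Matching: Σxᵢ = 61 − 4 = 57 and n = 23 − 16 = 7.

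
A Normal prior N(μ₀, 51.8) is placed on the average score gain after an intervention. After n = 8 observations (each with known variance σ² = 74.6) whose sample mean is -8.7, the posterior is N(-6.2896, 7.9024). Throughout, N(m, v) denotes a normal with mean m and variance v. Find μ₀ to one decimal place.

μ₀ = 7.1

The posterior mean is a precision-weighted average: μ_n = (τ₀μ₀ + τ_data·x̄)/(τ₀+τ_data), with τ₀=1/σ₀² and τ_data=n/σ².
Here τ₀ = 1/51.8 = 0.019305 and τ_data = 8/74.6 = 0.107239, so τ_n = 0.126544.
Rearranging for μ₀: μ₀ = (μ_n·τ_n − τ_data·x̄)/τ₀ = (-6.2896·0.126544 − 0.107239·-8.7) / 0.019305 = 0.137068/0.019305 ≈ 7.1.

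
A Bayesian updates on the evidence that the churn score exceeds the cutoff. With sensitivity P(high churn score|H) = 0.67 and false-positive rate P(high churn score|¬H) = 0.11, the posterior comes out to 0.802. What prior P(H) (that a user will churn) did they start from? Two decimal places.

P(H) = 0.40

Bayes' rule in odds form gives O(H|E) = O(H)·[P(E|H)/P(E|¬H)], hence O(H) = O(H|E)/LR.
Posterior odds = 0.802/(1−0.802) = 4.0505. LR = 0.67/0.11 = 6.0909.
Prior odds = 4.0505/6.0909 = 0.6650, so P(H) = 0.6650/(1+0.6650) ≈ 0.40.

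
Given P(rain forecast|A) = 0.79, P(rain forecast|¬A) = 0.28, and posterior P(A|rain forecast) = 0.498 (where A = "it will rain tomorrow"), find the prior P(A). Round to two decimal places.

In odds form, posterior odds = prior odds × likelihood ratio, so prior odds = posterior odds ÷ LR.
Posterior odds = 0.498/(1−0.498) = 0.9920. LR = 0.79/0.28 = 2.8214.
Prior odds = 0.9920/2.8214 = 0.3516, so P(A) = 0.3516/(1+0.3516) ≈ 0.26.

P(A) = 0.26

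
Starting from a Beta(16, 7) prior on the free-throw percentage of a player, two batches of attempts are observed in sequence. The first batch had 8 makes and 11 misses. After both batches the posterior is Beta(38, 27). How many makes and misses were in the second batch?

14 makes and 9 misses

Because Beta–binomial updating is additive in the counts, the combined data contributed (α_post−α_prior, β_post−β_prior) successes and failures.
Total across both batches: 38−16=22 makes, 27−7=20 misses.
Subtract the first batch: 22−8=14 makes and 20−11=9 misses.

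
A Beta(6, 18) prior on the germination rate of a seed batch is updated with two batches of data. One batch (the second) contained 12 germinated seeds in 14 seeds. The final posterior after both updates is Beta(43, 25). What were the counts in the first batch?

25 germinated seeds and 5 non-germinating seeds

Because Beta–binomial updating is additive in the counts, the combined data contributed (α_post−α_prior, β_post−β_prior) successes and failures.
Total across both batches: 43−6=37 germinated seeds, 25−18=7 non-germinating seeds.
Subtract the second batch: 37−12=25 germinated seeds and 7−2=5 non-germinating seeds.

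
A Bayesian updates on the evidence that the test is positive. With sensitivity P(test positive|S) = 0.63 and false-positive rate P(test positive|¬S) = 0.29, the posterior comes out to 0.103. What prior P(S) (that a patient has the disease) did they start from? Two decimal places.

Bayes' rule in odds form gives O(S|E) = O(S)·[P(E|S)/P(E|¬S)], hence O(S) = O(S|E)/LR.
Posterior odds = 0.103/(1−0.103) = 0.1148. LR = 0.63/0.29 = 2.1724.
Prior odds = 0.1148/2.1724 = 0.0528, so P(S) = 0.0528/(1+0.0528) ≈ 0.05.

P(S) = 0.05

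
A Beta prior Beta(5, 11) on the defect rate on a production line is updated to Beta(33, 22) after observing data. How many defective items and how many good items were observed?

Under Beta–binomial conjugacy the posterior parameters are (a+s, b+f).
So s = 33 − 5 = 28 and f = 22 − 11 = 11.

28 defective items and 11 good items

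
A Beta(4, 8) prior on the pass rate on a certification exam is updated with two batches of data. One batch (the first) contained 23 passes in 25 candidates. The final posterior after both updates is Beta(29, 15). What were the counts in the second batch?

2 passes and 5 failures

Because Beta–binomial updating is additive in the counts, the combined data contributed (α_post−α_prior, β_post−β_prior) successes and failures.
Total across both batches: 29−4=25 passes, 15−8=7 failures.
Subtract the first batch: 25−23=2 passes and 7−2=5 failures.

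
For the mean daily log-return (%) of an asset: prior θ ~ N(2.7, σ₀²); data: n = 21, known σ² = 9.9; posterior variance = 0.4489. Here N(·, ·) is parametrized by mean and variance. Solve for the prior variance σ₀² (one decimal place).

σ₀² = 9.4

For the Normal–Normal model with known σ², precisions add: τ_n = τ₀ + n/σ².
So 1/σ₀² = 1/0.4489 − 21/9.9 = 2.227668 − 2.121212 = 0.106456.
Hence σ₀² = 1/0.106456 ≈ 9.4.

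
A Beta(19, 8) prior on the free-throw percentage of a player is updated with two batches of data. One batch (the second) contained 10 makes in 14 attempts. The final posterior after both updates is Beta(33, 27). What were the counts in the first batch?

Sequential conjugate updates are equivalent to a single update on the pooled data, so total successes = posterior α − prior α and total failures = posterior β − prior β.
Total across both batches: 33−19=14 makes, 27−8=19 misses.
Subtract the second batch: 14−10=4 makes and 19−4=15 misses.

4 makes and 15 misses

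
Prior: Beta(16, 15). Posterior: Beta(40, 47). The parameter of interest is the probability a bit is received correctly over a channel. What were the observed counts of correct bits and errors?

Under Beta–binomial conjugacy the posterior parameters are (α+s, β+f).
So s = 40 − 16 = 24 and f = 47 − 15 = 32.

24 correct bits and 32 errors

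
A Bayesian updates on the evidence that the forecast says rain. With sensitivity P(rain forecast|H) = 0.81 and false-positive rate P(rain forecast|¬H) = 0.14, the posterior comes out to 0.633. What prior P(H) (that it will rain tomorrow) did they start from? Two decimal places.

P(H) = 0.23

Bayes' rule in odds form gives O(H|E) = O(H)·[P(E|H)/P(E|¬H)], hence O(H) = O(H|E)/LR.
Posterior odds = 0.633/(1−0.633) = 1.7248. LR = 0.81/0.14 = 5.7857.
Prior odds = 1.7248/5.7857 = 0.2981, so P(H) = 0.2981/(1+0.2981) ≈ 0.23.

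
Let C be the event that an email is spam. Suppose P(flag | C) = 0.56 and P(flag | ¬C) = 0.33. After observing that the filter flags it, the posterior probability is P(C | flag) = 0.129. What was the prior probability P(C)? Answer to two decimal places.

In odds form, posterior odds = prior odds × likelihood ratio, so prior odds = posterior odds ÷ LR.
Posterior odds = 0.129/(1−0.129) = 0.1481. LR = 0.56/0.33 = 1.6970.
Prior odds = 0.1481/1.6970 = 0.0873, so P(C) = 0.0873/(1+0.0873) ≈ 0.08.

P(C) = 0.08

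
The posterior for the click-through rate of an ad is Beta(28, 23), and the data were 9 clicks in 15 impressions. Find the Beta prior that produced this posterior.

Beta(19, 17)

Beta is conjugate to the binomial likelihood: posterior = Beta(a+s, b+f).
Subtract the data counts: 28−9=19, 23−6=17.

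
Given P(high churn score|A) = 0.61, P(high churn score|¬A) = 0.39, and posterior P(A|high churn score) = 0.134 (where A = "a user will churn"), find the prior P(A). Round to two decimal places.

P(A) = 0.09

Bayes' rule in odds form gives O(A|E) = O(A)·[P(E|A)/P(E|¬A)], hence O(A) = O(A|E)/LR.
Posterior odds = 0.134/(1−0.134) = 0.1547. LR = 0.61/0.39 = 1.5641.
Prior odds = 0.1547/1.5641 = 0.0989, so P(A) = 0.0989/(1+0.0989) ≈ 0.09.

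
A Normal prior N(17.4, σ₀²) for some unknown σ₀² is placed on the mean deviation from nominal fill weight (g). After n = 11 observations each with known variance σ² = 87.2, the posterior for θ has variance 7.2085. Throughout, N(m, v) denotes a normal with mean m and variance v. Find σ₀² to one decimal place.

σ₀² = 79.5

For the Normal–Normal model with known σ², precisions add: τ_n = τ₀ + n/σ².
So 1/σ₀² = 1/7.2085 − 11/87.2 = 0.138725 − 0.126147 = 0.012578.
Hence σ₀² = 1/0.012578 ≈ 79.5.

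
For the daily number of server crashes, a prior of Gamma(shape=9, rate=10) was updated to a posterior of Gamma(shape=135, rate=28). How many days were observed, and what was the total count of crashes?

n = 18 days with total 126 crashes

A Gamma(α, β) prior (rate parametrization) on a Poisson rate with n observations summing to S gives posterior Gamma(α+S, β+n).
Matching: Σxᵢ = 135 − 9 = 126 and n = 28 − 10 = 18.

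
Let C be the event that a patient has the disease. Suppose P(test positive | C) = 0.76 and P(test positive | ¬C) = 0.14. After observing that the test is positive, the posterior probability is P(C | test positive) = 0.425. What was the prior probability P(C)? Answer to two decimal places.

P(C) = 0.12

In odds form, posterior odds = prior odds × likelihood ratio, so prior odds = posterior odds ÷ LR.
Posterior odds = 0.425/(1−0.425) = 0.7391. LR = 0.76/0.14 = 5.4286.
Prior odds = 0.7391/5.4286 = 0.1361, so P(C) = 0.1361/(1+0.1361) ≈ 0.12.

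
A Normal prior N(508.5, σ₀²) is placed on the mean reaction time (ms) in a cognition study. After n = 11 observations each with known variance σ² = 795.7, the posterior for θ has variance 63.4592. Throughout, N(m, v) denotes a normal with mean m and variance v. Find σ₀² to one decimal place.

Posterior precision equals prior precision plus data precision: 1/σ_n² = 1/σ₀² + n/σ².
So 1/σ₀² = 1/63.4592 − 11/795.7 = 0.015758 − 0.013824 = 0.001934.
Hence σ₀² = 1/0.001934 ≈ 517.1.

σ₀² = 517.1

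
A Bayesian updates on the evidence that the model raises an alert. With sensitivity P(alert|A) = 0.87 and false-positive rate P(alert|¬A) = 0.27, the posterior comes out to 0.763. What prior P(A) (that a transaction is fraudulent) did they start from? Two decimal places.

Bayes' rule in odds form gives O(A|E) = O(A)·[P(E|A)/P(E|¬A)], hence O(A) = O(A|E)/LR.
Posterior odds = 0.763/(1−0.763) = 3.2194. LR = 0.87/0.27 = 3.2222.
Prior odds = 3.2194/3.2222 = 0.9991, so P(A) = 0.9991/(1+0.9991) ≈ 0.50.

P(A) = 0.50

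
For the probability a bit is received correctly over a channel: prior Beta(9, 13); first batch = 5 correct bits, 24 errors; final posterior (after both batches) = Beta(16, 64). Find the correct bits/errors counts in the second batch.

2 correct bits and 27 errors

Sequential conjugate updates are equivalent to a single update on the pooled data, so total successes = posterior α − prior α and total failures = posterior β − prior β.
Total across both batches: 16−9=7 correct bits, 64−13=51 errors.
Subtract the first batch: 7−5=2 correct bits and 51−24=27 errors.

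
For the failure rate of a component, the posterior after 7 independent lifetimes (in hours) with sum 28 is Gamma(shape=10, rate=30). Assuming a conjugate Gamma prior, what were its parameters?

Gamma–exponential conjugacy: posterior shape = α + n, posterior rate = β + Σtᵢ.
So α = 10 − 7 = 3 and β = 30 − 28 = 2.

Gamma(shape=3, rate=2)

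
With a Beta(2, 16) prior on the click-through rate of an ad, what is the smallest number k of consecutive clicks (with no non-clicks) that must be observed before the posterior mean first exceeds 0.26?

After k clicks and 0 non-clicks the posterior is Beta(2+k, 16), with mean (2+k)/(2+16+k).
Set (2+k)/(18+k) > 0.26 and solve: k > (0.26·18 − 2)/(1 − 0.26) = 3.622.
The smallest integer exceeding 3.622 is 4, and checking k=4: (6)/(22) = 0.2727 > 0.26.

k = 4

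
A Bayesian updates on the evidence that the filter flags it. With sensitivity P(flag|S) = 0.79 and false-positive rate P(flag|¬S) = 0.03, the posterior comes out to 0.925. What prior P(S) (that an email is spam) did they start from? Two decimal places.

P(S) = 0.32

In odds form, posterior odds = prior odds × likelihood ratio, so prior odds = posterior odds ÷ LR.
Posterior odds = 0.925/(1−0.925) = 12.3333. LR = 0.79/0.03 = 26.3333.
Prior odds = 12.3333/26.3333 = 0.4684, so P(S) = 0.4684/(1+0.4684) ≈ 0.32.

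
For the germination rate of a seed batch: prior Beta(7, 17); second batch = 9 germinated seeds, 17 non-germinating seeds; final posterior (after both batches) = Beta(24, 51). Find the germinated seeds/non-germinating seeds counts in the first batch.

Because Beta–binomial updating is additive in the counts, the combined data contributed (α_post−α_prior, β_post−β_prior) successes and failures.
Total across both batches: 24−7=17 germinated seeds, 51−17=34 non-germinating seeds.
Subtract the second batch: 17−9=8 germinated seeds and 34−17=17 non-germinating seeds.

8 germinated seeds and 17 non-germinating seeds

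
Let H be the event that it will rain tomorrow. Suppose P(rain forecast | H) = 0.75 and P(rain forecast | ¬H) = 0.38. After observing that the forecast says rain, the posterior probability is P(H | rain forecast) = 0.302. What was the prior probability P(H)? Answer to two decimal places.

P(H) = 0.18

Bayes' rule in odds form gives O(H|E) = O(H)·[P(E|H)/P(E|¬H)], hence O(H) = O(H|E)/LR.
Posterior odds = 0.302/(1−0.302) = 0.4327. LR = 0.75/0.38 = 1.9737.
Prior odds = 0.4327/1.9737 = 0.2192, so P(H) = 0.2192/(1+0.2192) ≈ 0.18.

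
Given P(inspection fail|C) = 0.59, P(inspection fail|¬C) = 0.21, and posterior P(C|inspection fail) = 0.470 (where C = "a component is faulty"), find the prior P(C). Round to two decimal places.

P(C) = 0.24

In odds form, posterior odds = prior odds × likelihood ratio, so prior odds = posterior odds ÷ LR.
Posterior odds = 0.470/(1−0.470) = 0.8868. LR = 0.59/0.21 = 2.8095.
Prior odds = 0.8868/2.8095 = 0.3156, so P(C) = 0.3156/(1+0.3156) ≈ 0.24.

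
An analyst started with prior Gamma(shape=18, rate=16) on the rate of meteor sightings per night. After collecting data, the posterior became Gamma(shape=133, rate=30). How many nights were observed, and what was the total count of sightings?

n = 14 nights with total 115 sightings

Gamma–Poisson conjugacy: posterior shape = α + Σxᵢ, posterior rate = β + n.
Matching: Σxᵢ = 133 − 18 = 115 and n = 30 − 16 = 14.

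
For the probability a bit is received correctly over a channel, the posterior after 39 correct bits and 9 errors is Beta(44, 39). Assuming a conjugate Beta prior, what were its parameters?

A Beta(a, b) prior with s successes and f failures in binomial data gives a Beta(a+s, b+f) posterior.
So a = 44 − 39 = 5 and b = 39 − 9 = 30.

Beta(5, 30)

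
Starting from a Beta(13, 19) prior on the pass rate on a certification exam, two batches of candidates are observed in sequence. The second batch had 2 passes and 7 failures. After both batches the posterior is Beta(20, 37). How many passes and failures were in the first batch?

5 passes and 11 failures

Sequential conjugate updates are equivalent to a single update on the pooled data, so total successes = posterior α − prior α and total failures = posterior β − prior β.
Total across both batches: 20−13=7 passes, 37−19=18 failures.
Subtract the second batch: 7−2=5 passes and 18−7=11 failures.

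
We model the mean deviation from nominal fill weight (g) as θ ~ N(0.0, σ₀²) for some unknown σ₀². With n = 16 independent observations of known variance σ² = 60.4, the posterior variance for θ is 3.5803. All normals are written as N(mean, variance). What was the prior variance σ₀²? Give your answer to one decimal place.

Posterior precision equals prior precision plus data precision: 1/σ_n² = 1/σ₀² + n/σ².
So 1/σ₀² = 1/3.5803 − 16/60.4 = 0.279306 − 0.264901 = 0.014405.
Hence σ₀² = 1/0.014405 ≈ 69.4.

σ₀² = 69.4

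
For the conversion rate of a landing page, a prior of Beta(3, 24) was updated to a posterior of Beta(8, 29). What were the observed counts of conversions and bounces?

5 conversions and 5 bounces

A Beta(α, β) prior with s successes and f failures in binomial data gives a Beta(α+s, β+f) posterior.
So s = 8 − 3 = 5 and f = 29 − 24 = 5.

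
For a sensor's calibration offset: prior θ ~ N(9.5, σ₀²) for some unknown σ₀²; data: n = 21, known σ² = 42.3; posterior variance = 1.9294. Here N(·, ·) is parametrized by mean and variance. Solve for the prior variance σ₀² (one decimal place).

σ₀² = 45.8

Posterior precision equals prior precision plus data precision: 1/σ_n² = 1/σ₀² + n/σ².
So 1/σ₀² = 1/1.9294 − 21/42.3 = 0.518296 − 0.496454 = 0.021842.
Hence σ₀² = 1/0.021842 ≈ 45.8.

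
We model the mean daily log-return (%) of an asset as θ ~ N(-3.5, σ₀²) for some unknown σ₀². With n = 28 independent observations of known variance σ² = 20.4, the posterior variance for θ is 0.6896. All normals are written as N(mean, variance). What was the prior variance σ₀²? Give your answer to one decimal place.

σ₀² = 12.9

For the Normal–Normal model with known σ², precisions add: τ_n = τ₀ + n/σ².
So 1/σ₀² = 1/0.6896 − 28/20.4 = 1.450116 − 1.372549 = 0.077567.
Hence σ₀² = 1/0.077567 ≈ 12.9.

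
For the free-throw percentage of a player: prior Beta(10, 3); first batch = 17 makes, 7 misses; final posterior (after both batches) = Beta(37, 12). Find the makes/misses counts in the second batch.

Because Beta–binomial updating is additive in the counts, the combined data contributed (α_post−α_prior, β_post−β_prior) successes and failures.
Total across both batches: 37−10=27 makes, 12−3=9 misses.
Subtract the first batch: 27−17=10 makes and 9−7=2 misses.

10 makes and 2 misses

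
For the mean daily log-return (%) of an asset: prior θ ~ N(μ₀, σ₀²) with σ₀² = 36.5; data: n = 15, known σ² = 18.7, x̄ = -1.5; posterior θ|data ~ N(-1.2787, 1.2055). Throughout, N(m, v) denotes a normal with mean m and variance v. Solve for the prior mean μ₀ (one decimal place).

The posterior mean is a precision-weighted average: μ_n = (τ₀μ₀ + τ_data·x̄)/(τ₀+τ_data), with τ₀=1/σ₀² and τ_data=n/σ².
Here τ₀ = 1/36.5 = 0.027397 and τ_data = 15/18.7 = 0.802139, so τ_n = 0.829536.
Rearranging for μ₀: μ₀ = (μ_n·τ_n − τ_data·x̄)/τ₀ = (-1.2787·0.829536 − 0.802139·-1.5) / 0.027397 = 0.142481/0.027397 ≈ 5.2.

μ₀ = 5.2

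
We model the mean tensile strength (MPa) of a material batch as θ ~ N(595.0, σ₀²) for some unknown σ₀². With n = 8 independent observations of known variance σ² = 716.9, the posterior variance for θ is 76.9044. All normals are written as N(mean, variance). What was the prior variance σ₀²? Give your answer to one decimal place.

For the Normal–Normal model with known σ², precisions add: τ_n = τ₀ + n/σ².
So 1/σ₀² = 1/76.9044 − 8/716.9 = 0.013003 − 0.011159 = 0.001844.
Hence σ₀² = 1/0.001844 ≈ 542.3.

σ₀² = 542.3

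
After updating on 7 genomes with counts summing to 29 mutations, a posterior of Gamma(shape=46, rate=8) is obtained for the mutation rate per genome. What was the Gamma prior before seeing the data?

A Gamma(α, β) prior (rate parametrization) on a Poisson rate with n observations summing to S gives posterior Gamma(α+S, β+n).
So α = 46 − 29 = 17 and β = 8 − 7 = 1.

Gamma(shape=17, rate=1)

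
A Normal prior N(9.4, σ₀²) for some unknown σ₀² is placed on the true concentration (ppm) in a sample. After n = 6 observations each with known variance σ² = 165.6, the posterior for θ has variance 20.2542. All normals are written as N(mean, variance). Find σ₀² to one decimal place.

σ₀² = 76.1

For the Normal–Normal model with known σ², precisions add: τ_n = τ₀ + n/σ².
So 1/σ₀² = 1/20.2542 − 6/165.6 = 0.049372 − 0.036232 = 0.013140.
Hence σ₀² = 1/0.013140 ≈ 76.1.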